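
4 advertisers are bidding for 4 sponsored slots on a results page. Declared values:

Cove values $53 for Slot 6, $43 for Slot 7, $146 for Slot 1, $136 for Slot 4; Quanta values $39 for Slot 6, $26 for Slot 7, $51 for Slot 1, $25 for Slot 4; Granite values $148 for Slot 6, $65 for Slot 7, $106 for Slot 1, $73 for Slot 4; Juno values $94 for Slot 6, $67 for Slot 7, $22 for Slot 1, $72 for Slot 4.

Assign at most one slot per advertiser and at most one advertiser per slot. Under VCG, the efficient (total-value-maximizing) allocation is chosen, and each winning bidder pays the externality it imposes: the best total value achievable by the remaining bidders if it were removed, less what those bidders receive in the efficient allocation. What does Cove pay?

Efficient allocation: Cove→Slot 4 ($136), Quanta→Slot 1 ($51), Granite→Slot 6 ($148), Juno→Slot 7 ($67); total welfare W = $402.
Cove receives Slot 4 at value $136, so the others get W − 136 = $266.
Without Cove: best allocation of the remaining 3 bidders over all 4 slots is Quanta→Slot 1 ($51), Granite→Slot 6 ($148), Juno→Slot 4 ($72), total $271.
VCG payment = (others' best without Cove) − (others' welfare with Cove) = 271 − 266 = $5.

Cove pays $5.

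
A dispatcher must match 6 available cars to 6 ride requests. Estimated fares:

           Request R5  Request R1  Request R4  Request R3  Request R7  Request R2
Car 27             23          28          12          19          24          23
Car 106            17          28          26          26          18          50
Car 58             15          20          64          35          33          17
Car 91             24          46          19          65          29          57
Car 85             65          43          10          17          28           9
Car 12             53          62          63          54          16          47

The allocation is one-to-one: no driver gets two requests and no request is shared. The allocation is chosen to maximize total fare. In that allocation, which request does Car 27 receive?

Optimal: Car 27→Request R7 ($24), Car 106→Request R2 ($50), Car 58→Request R4 ($64), Car 91→Request R3 ($65), Car 85→Request R5 ($65), Car 12→Request R1 ($62) — total 24+50+64+65+65+62 = $330.
Row-greedy (each driver in turn takes its best remaining request) gives $288, worse by 42.
Next-best assignment: Car 27→Request R1, Car 106→Request R2, Car 58→Request R7, Car 91→Request R3, Car 85→Request R5, Car 12→Request R4 = $304.
Car 27's own top request is Request R1 ($28), but forcing Car 27→Request R1 and reassigning the rest optimally gives only $304 — worse by 26.

Car 27 receives Request R7.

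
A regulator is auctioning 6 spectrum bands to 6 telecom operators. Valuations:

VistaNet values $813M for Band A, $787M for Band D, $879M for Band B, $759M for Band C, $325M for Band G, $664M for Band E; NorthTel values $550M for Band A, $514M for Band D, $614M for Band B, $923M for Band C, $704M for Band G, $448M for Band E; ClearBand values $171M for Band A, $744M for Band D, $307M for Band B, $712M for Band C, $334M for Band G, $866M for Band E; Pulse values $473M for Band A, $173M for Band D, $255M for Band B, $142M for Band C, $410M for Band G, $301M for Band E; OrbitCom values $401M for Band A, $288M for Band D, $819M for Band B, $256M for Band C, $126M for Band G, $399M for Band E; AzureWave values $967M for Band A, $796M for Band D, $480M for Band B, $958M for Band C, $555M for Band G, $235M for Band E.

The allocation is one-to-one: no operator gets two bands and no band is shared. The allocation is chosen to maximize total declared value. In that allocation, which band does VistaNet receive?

Treat this as an assignment problem: match each operator to one band.
Optimal: VistaNet→Band D ($787M), NorthTel→Band C ($923M), ClearBand→Band E ($866M), Pulse→Band G ($410M), OrbitCom→Band B ($819M), AzureWave→Band A ($967M) — total 787+923+866+410+819+967 = $4772M.
Row-greedy (each operator in turn takes its best remaining band) gives $3984M, worse by 788.
Next-best assignment: VistaNet→Band A, NorthTel→Band C, ClearBand→Band E, Pulse→Band G, OrbitCom→Band B, AzureWave→Band D = $4627M.
VistaNet's own top band is Band B ($879M), but forcing VistaNet→Band B and reassigning the rest optimally gives only $4333M — worse by 439.

VistaNet receives Band D.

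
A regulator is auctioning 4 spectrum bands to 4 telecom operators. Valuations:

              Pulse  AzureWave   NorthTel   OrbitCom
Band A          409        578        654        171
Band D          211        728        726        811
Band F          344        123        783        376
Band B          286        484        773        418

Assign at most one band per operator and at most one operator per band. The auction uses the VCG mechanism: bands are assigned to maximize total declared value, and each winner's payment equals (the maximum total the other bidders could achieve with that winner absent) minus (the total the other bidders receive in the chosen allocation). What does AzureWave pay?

AzureWave pays $75M.

Efficient allocation: Pulse→Band F ($344M), AzureWave→Band A ($578M), NorthTel→Band B ($773M), OrbitCom→Band D ($811M); total welfare W = $2506M.
AzureWave receives Band A at value $578M, so the others get W − 578 = $1928M.
Without AzureWave: best allocation of the remaining 3 bidders over all 4 bands is Pulse→Band A ($409M), NorthTel→Band F ($783M), OrbitCom→Band D ($811M), total $2003M.
VCG payment = (others' best without AzureWave) − (others' welfare with AzureWave) = 2003 − 1928 = $75M.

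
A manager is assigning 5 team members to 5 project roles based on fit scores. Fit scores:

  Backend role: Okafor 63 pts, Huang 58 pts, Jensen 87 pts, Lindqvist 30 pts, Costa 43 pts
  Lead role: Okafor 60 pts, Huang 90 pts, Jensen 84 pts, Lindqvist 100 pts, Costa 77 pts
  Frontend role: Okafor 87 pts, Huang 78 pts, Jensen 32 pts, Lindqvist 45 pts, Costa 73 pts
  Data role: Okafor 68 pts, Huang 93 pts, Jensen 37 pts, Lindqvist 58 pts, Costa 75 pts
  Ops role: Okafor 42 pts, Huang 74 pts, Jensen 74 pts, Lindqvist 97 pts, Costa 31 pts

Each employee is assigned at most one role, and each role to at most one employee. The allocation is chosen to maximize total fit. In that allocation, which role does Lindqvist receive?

Optimal: Okafor→Frontend role (87 pts), Huang→Data role (93 pts), Jensen→Backend role (87 pts), Lindqvist→Ops role (97 pts), Costa→Lead role (77 pts) — total 87+93+87+97+77 = 441 pts.
Max-entry greedy (repeatedly take the single best remaining cell) gives 398 pts, worse by 43.
Next-best assignment: Okafor→Frontend role, Huang→Lead role, Jensen→Backend role, Lindqvist→Ops role, Costa→Data role = 436 pts.
Lindqvist's own top role is Lead role (100 pts), but forcing Lindqvist→Lead role and reassigning the rest optimally gives only 423 pts — worse by 18.

Lindqvist receives Ops role.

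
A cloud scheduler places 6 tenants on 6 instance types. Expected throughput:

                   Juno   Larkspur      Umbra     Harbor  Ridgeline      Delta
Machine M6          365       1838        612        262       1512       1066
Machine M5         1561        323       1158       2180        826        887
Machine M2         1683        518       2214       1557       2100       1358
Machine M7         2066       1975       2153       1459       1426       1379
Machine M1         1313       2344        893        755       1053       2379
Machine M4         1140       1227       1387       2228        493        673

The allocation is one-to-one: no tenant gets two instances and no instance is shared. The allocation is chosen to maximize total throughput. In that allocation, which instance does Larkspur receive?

This is the linear assignment problem.
Optimal: Juno→Machine M5 (1561 ops/s), Larkspur→Machine M6 (1838 ops/s), Umbra→Machine M7 (2153 ops/s), Harbor→Machine M4 (2228 ops/s), Ridgeline→Machine M2 (2100 ops/s), Delta→Machine M1 (2379 ops/s) — total 1561+1838+2153+2228+2100+2379 = 12259 ops/s.
Row-greedy (each tenant in turn takes its best remaining instance) gives 11251 ops/s, worse by 1008.
Larkspur's own top instance is Machine M1 (2344 ops/s), but forcing Larkspur→Machine M1 and reassigning the rest optimally gives only 11452 ops/s — worse by 807.

Larkspur receives Machine M6.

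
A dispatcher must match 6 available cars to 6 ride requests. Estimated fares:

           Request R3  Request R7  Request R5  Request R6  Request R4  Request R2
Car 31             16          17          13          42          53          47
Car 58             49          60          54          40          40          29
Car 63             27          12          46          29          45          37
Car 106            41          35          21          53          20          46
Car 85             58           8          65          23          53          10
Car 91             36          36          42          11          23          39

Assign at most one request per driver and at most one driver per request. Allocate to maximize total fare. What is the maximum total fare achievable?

This is a one-to-one assignment (maximum-weight bipartite matching).
Optimal: Car 31→Request R4 ($53), Car 58→Request R7 ($60), Car 63→Request R5 ($46), Car 106→Request R6 ($53), Car 85→Request R3 ($58), Car 91→Request R2 ($39) — total 53+60+46+53+58+39 = $309.
Max-entry greedy (repeatedly take the single best remaining cell) gives $297, worse by 12.
Next-best assignment: Car 31→Request R2, Car 58→Request R7, Car 63→Request R4, Car 106→Request R6, Car 85→Request R5, Car 91→Request R3 = $306.
No other one-to-one assignment exceeds $309.

Max total: $309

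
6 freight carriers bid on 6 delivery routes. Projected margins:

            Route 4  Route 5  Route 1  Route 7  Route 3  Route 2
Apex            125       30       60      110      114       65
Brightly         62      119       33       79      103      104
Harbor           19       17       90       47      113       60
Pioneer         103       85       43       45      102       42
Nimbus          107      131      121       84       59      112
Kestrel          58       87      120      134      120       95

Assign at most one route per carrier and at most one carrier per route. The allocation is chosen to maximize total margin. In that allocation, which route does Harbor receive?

Harbor receives Route 1.

Treat this as an assignment problem: match each carrier to one route.
Optimal: Apex→Route 4 ($125k), Brightly→Route 2 ($104k), Harbor→Route 1 ($90k), Pioneer→Route 3 ($102k), Nimbus→Route 5 ($131k), Kestrel→Route 7 ($134k) — total 125+104+90+102+131+134 = $686k.
Max-entry greedy (repeatedly take the single best remaining cell) gives $650k, worse by 36.
Next-best assignment: Apex→Route 4, Brightly→Route 5, Harbor→Route 1, Pioneer→Route 3, Nimbus→Route 2, Kestrel→Route 7 = $682k.
Every other assignment is strictly worse.
Harbor's own top route is Route 3 ($113k), but forcing Harbor→Route 3 and reassigning the rest optimally gives only $682k — worse by 4.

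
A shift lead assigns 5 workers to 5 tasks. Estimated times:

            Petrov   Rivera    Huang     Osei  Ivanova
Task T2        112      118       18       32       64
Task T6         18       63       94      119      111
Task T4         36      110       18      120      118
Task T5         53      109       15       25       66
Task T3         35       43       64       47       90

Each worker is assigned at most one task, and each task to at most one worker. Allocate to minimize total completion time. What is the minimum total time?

Min total: 168 min

Optimal: Petrov→Task T6 (18 min), Rivera→Task T3 (43 min), Huang→Task T4 (18 min), Osei→Task T5 (25 min), Ivanova→Task T2 (64 min) — total 18+43+18+25+64 = 168 min.
Column-greedy (each task in turn goes to its cheapest remaining worker) gives 261 min, worse by 93.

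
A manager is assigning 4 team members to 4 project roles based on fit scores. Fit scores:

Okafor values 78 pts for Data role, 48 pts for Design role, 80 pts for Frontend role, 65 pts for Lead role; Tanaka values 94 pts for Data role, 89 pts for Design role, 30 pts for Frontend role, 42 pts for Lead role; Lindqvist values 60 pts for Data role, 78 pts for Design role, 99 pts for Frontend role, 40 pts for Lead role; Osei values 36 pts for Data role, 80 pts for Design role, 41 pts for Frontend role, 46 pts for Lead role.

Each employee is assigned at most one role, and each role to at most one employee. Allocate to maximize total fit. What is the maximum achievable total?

Maximum total: 338 pts

Optimal: Okafor→Lead role (65 pts), Tanaka→Data role (94 pts), Lindqvist→Frontend role (99 pts), Osei→Design role (80 pts) — total 65+94+99+80 = 338 pts.
No other one-to-one assignment exceeds 338 pts.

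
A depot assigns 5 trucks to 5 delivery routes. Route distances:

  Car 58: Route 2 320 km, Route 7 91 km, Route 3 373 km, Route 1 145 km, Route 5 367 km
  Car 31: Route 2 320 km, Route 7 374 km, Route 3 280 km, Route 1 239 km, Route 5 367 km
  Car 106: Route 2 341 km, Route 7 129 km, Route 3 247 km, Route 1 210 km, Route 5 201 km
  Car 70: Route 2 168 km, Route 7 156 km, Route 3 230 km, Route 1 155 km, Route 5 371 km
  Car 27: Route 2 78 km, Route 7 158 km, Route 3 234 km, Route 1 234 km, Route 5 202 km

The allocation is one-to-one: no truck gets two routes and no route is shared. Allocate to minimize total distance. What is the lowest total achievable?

Optimal: Car 58→Route 7 (91 km), Car 31→Route 3 (280 km), Car 106→Route 5 (201 km), Car 70→Route 1 (155 km), Car 27→Route 2 (78 km) — total 91+280+201+155+78 = 805 km.
Row-greedy (each truck in turn takes its cheapest remaining route) gives 933 km, worse by 128.
Next-best assignment: Car 58→Route 7, Car 31→Route 1, Car 106→Route 5, Car 70→Route 3, Car 27→Route 2 = 839 km.
Swapping Car 70↔Car 31 (Car 70→Route 3 230 km, Car 31→Route 1 239 km) adds 34.
No other one-to-one assignment undercuts 805 km.

Min total: 805 km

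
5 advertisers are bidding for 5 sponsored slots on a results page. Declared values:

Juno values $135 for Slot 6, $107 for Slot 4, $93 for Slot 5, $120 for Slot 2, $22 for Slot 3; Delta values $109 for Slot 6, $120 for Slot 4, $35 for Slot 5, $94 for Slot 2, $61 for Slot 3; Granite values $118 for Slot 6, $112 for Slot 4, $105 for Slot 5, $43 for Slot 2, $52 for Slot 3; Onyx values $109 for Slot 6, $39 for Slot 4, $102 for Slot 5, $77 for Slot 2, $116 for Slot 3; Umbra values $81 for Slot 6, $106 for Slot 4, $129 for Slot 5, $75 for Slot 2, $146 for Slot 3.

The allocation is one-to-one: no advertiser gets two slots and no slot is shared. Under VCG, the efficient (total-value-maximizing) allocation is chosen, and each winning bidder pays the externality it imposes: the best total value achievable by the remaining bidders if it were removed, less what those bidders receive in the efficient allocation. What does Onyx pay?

Onyx pays $2.

Efficient allocation: Juno→Slot 2 ($120), Delta→Slot 4 ($120), Granite→Slot 6 ($118), Onyx→Slot 5 ($102), Umbra→Slot 3 ($146); total welfare W = $606.
Onyx receives Slot 5 at value $102, so the others get W − 102 = $504.
Without Onyx: best allocation of the remaining 4 bidders over all 5 slots is Juno→Slot 6 ($135), Delta→Slot 4 ($120), Granite→Slot 5 ($105), Umbra→Slot 3 ($146), total $506.
VCG payment = (others' best without Onyx) − (others' welfare with Onyx) = 506 − 504 = $2.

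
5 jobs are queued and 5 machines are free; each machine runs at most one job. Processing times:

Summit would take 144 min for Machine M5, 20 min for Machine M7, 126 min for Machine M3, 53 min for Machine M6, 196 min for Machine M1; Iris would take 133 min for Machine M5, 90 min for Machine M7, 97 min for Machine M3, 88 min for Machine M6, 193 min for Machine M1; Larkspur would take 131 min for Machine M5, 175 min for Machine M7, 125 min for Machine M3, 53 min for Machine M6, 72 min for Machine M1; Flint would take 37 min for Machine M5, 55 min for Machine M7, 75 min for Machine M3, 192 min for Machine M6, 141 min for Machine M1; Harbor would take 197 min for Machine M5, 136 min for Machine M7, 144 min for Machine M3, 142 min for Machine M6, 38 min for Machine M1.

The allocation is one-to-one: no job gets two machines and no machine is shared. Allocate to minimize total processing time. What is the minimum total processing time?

This is the linear assignment problem.
Optimal: Summit→Machine M7 (20 min), Iris→Machine M3 (97 min), Larkspur→Machine M6 (53 min), Flint→Machine M5 (37 min), Harbor→Machine M1 (38 min) — total 20+97+53+37+38 = 245 min.
Row-greedy (each job in turn takes its cheapest remaining machine) gives 361 min, worse by 116.
Swapping Harbor↔Summit (Harbor→Machine M7 136 min, Summit→Machine M1 196 min) adds 274.

Min total: 245 min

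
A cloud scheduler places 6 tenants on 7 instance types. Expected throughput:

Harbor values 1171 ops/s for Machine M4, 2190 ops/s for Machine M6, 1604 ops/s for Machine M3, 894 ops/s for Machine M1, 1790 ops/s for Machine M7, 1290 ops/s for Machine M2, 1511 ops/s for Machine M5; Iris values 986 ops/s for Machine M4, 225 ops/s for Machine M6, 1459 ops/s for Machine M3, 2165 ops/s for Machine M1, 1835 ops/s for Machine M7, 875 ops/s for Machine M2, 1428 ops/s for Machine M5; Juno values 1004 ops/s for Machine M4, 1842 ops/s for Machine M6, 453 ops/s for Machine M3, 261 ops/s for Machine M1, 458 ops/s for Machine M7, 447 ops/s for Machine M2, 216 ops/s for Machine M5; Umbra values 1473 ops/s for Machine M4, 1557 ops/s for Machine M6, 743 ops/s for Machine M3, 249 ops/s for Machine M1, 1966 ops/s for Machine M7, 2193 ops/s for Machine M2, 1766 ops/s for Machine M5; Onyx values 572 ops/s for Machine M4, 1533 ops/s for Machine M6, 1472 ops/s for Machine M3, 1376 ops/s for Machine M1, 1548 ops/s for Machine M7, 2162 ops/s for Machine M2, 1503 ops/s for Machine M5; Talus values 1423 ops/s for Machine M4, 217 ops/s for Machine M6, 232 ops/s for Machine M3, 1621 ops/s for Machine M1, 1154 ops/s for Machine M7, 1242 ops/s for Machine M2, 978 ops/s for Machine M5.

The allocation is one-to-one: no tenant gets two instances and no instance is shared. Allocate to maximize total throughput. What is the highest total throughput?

Optimal: Harbor→Machine M3 (1604 ops/s), Iris→Machine M1 (2165 ops/s), Juno→Machine M6 (1842 ops/s), Umbra→Machine M7 (1966 ops/s), Onyx→Machine M2 (2162 ops/s), Talus→Machine M4 (1423 ops/s) — total 1604+2165+1842+1966+2162+1423 = 11162 ops/s.
Column-greedy (each instance in turn goes to its best remaining tenant) gives 8901 ops/s, worse by 2261.
Swapping Harbor↔Onyx (Harbor→Machine M2 1290 ops/s, Onyx→Machine M3 1472 ops/s) loses 1004.

Maximum total: 11162 ops/s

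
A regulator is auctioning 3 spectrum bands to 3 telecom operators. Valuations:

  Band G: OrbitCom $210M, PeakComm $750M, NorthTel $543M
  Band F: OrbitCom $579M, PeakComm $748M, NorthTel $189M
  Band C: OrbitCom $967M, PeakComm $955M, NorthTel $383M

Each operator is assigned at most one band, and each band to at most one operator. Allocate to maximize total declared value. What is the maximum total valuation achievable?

Maximum total: $2258M

Optimal: OrbitCom→Band C ($967M), PeakComm→Band F ($748M), NorthTel→Band G ($543M) — total 967+748+543 = $2258M.
Max-entry greedy (repeatedly take the single best remaining cell) gives $1906M, worse by 352.
Next-best assignment: OrbitCom→Band F, PeakComm→Band C, NorthTel→Band G = $2077M.
Swapping NorthTel↔OrbitCom (NorthTel→Band C $383M, OrbitCom→Band G $210M) loses 917.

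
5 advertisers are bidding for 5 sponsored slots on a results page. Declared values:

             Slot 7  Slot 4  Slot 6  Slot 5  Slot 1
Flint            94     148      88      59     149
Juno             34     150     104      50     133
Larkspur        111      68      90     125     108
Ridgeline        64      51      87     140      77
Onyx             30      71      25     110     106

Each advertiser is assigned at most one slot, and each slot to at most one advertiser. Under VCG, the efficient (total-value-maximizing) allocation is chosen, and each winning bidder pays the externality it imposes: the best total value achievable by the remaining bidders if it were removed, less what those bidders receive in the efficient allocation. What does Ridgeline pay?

Efficient allocation: Flint→Slot 4 ($148), Juno→Slot 6 ($104), Larkspur→Slot 7 ($111), Ridgeline→Slot 5 ($140), Onyx→Slot 1 ($106); total welfare W = $609.
Ridgeline receives Slot 5 at value $140, so the others get W − 140 = $469.
Without Ridgeline: best allocation of the remaining 4 bidders over all 5 slots is Flint→Slot 1 ($149), Juno→Slot 4 ($150), Larkspur→Slot 7 ($111), Onyx→Slot 5 ($110), total $520.
VCG payment = (others' best without Ridgeline) − (others' welfare with Ridgeline) = 520 − 469 = $51.

Ridgeline pays $51.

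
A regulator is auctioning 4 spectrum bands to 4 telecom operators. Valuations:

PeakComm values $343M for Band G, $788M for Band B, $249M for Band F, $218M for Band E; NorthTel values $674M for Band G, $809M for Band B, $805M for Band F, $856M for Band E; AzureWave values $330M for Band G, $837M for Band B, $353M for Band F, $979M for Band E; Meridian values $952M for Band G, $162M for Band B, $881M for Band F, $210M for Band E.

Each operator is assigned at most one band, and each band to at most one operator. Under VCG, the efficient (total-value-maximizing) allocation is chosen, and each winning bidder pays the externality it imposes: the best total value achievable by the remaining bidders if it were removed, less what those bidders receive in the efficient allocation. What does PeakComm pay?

PeakComm pays $4M.

Efficient allocation: PeakComm→Band B ($788M), NorthTel→Band F ($805M), AzureWave→Band E ($979M), Meridian→Band G ($952M); total welfare W = $3524M.
PeakComm receives Band B at value $788M, so the others get W − 788 = $2736M.
Without PeakComm: best allocation of the remaining 3 bidders over all 4 bands is NorthTel→Band B ($809M), AzureWave→Band E ($979M), Meridian→Band G ($952M), total $2740M.
VCG payment = (others' best without PeakComm) − (others' welfare with PeakComm) = 2740 − 2736 = $4M.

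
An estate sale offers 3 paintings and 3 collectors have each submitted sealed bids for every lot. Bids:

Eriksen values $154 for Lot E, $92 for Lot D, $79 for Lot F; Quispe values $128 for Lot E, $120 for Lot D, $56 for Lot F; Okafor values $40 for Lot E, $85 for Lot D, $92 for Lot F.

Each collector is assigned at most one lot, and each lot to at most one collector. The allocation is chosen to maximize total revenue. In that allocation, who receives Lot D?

This is the linear assignment problem.
Optimal: Eriksen→Lot E ($154), Quispe→Lot D ($120), Okafor→Lot F ($92) — total 154+120+92 = $366.
Every other assignment is strictly worse.
Quispe's own top lot is Lot E ($128), but forcing Quispe→Lot E and reassigning the rest optimally gives only $312 — worse by 54.

Quispe receives Lot D.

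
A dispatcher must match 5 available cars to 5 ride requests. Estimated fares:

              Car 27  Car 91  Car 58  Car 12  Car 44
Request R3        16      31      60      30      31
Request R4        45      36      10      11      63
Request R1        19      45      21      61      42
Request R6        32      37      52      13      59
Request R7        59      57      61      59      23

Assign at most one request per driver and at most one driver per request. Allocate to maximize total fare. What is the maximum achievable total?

Optimal: Car 27→Request R4 ($45), Car 91→Request R7 ($57), Car 58→Request R3 ($60), Car 12→Request R1 ($61), Car 44→Request R6 ($59) — total 45+57+60+61+59 = $282.

Max total: $282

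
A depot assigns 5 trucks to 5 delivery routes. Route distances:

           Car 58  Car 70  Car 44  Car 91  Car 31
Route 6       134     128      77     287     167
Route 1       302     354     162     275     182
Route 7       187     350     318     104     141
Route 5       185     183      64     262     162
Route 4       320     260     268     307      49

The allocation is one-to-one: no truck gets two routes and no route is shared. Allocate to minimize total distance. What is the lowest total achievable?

Min total: 628 km

This is a one-to-one assignment (minimum-cost bipartite matching).
Optimal: Car 58→Route 5 (185 km), Car 70→Route 6 (128 km), Car 44→Route 1 (162 km), Car 91→Route 7 (104 km), Car 31→Route 4 (49 km) — total 185+128+162+104+49 = 628 km.
Row-greedy (each truck in turn takes its cheapest remaining route) gives 632 km, worse by 4.
Next-best assignment: Car 58→Route 6, Car 70→Route 5, Car 44→Route 1, Car 91→Route 7, Car 31→Route 4 = 632 km.
Swapping Car 58↔Car 91 (Car 58→Route 7 187 km, Car 91→Route 5 262 km) adds 160.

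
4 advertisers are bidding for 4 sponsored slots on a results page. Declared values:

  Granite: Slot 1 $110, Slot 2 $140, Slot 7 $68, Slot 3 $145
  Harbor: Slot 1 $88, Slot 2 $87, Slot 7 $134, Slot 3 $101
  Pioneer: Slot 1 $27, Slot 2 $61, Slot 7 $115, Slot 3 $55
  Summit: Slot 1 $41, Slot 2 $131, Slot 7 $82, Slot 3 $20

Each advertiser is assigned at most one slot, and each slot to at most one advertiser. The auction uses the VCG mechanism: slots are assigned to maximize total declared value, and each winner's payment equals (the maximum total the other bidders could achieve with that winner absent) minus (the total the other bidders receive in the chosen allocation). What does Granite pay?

Granite pays $13.

Efficient allocation: Granite→Slot 3 ($145), Harbor→Slot 1 ($88), Pioneer→Slot 7 ($115), Summit→Slot 2 ($131); total welfare W = $479.
Granite receives Slot 3 at value $145, so the others get W − 145 = $334.
Without Granite: best allocation of the remaining 3 bidders over all 4 slots is Harbor→Slot 3 ($101), Pioneer→Slot 7 ($115), Summit→Slot 2 ($131), total $347.
VCG payment = (others' best without Granite) − (others' welfare with Granite) = 347 − 334 = $13.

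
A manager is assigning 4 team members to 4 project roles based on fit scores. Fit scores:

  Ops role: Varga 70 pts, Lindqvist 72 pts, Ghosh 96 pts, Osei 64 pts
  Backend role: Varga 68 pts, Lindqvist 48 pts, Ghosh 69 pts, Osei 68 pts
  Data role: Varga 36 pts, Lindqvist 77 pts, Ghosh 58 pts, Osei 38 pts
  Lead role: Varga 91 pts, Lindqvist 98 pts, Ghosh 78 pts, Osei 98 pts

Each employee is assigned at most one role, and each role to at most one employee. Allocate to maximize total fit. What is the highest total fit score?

Maximum total: 339 pts

Optimal: Varga→Backend role (68 pts), Lindqvist→Data role (77 pts), Ghosh→Ops role (96 pts), Osei→Lead role (98 pts) — total 68+77+96+98 = 339 pts.
Max-entry greedy (repeatedly take the single best remaining cell) gives 300 pts, worse by 39.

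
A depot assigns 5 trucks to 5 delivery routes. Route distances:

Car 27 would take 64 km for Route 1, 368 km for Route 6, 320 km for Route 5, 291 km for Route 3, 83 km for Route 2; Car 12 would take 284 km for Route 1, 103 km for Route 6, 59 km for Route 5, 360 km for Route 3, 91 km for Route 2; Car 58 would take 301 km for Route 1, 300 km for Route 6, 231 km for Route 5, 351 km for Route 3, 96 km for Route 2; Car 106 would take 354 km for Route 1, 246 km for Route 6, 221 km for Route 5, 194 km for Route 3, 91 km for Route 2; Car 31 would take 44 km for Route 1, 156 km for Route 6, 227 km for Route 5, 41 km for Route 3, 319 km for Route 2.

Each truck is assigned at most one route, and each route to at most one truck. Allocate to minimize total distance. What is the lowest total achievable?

Min total: 506 km

Optimal: Car 27→Route 1 (64 km), Car 12→Route 5 (59 km), Car 58→Route 2 (96 km), Car 106→Route 6 (246 km), Car 31→Route 3 (41 km) — total 64+59+96+246+41 = 506 km.
Min-entry greedy (repeatedly take the single cheapest remaining cell) gives 555 km, worse by 49.
Swapping Car 27↔Car 31 (Car 27→Route 3 291 km, Car 31→Route 1 44 km) adds 230.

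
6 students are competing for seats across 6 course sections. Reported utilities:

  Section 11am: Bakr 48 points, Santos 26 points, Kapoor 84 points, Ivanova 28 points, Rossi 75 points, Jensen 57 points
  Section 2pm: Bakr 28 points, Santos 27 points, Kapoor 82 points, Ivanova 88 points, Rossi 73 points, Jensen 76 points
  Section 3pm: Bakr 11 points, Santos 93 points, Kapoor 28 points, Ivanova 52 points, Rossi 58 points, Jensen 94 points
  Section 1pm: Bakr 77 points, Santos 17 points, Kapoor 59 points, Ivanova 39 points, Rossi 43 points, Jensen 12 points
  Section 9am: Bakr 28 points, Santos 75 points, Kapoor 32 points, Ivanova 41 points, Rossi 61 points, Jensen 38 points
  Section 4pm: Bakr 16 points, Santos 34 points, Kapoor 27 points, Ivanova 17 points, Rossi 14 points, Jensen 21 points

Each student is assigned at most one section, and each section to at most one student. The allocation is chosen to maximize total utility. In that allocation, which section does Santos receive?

Santos receives Section 4pm.

Optimal: Bakr→Section 1pm (77 points), Santos→Section 4pm (34 points), Kapoor→Section 11am (84 points), Ivanova→Section 2pm (88 points), Rossi→Section 9am (61 points), Jensen→Section 3pm (94 points) — total 77+34+84+88+61+94 = 438 points.
Column-greedy (each section in turn goes to its best remaining student) gives 432 points, worse by 6.
Swapping Santos↔Jensen (Santos→Section 3pm 93 points, Jensen→Section 4pm 21 points) loses 14.
Santos's own top section is Section 3pm (93 points), but forcing Santos→Section 3pm and reassigning the rest optimally gives only 424 points — worse by 14.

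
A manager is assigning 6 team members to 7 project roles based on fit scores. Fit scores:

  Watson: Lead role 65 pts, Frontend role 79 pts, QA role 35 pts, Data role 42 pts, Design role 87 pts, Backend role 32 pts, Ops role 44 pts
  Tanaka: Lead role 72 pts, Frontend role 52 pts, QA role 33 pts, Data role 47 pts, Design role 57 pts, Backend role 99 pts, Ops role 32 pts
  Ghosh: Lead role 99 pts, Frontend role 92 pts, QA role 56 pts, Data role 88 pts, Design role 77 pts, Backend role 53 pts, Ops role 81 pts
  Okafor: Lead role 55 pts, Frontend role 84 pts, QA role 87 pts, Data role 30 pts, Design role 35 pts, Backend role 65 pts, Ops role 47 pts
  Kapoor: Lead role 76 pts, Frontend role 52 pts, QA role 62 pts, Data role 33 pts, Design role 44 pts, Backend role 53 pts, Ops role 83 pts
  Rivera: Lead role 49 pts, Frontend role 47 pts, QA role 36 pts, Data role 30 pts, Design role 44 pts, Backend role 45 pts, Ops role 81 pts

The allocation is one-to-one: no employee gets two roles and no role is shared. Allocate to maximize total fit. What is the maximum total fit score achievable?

Optimal: Watson→Design role (87 pts), Tanaka→Backend role (99 pts), Ghosh→Frontend role (92 pts), Okafor→QA role (87 pts), Kapoor→Lead role (76 pts), Rivera→Ops role (81 pts) — total 87+99+92+87+76+81 = 522 pts.
Max-entry greedy (repeatedly take the single best remaining cell) gives 502 pts, worse by 20.
No other one-to-one assignment exceeds 522 pts.

Max total: 522 pts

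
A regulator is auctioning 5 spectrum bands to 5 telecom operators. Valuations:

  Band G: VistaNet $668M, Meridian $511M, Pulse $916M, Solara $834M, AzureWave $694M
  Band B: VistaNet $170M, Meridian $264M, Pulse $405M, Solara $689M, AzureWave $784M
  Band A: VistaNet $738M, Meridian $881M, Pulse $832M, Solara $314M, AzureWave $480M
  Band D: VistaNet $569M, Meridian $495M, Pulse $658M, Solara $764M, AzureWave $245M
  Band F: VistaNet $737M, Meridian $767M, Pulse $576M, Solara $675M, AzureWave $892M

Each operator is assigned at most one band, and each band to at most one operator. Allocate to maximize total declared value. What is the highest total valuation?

Maximum total: $4082M

Optimal: VistaNet→Band F ($737M), Meridian→Band A ($881M), Pulse→Band G ($916M), Solara→Band D ($764M), AzureWave→Band B ($784M) — total 737+881+916+764+784 = $4082M.
Max-entry greedy (repeatedly take the single best remaining cell) gives $3623M, worse by 459.
Next-best assignment: VistaNet→Band A, Meridian→Band F, Pulse→Band G, Solara→Band D, AzureWave→Band B = $3969M.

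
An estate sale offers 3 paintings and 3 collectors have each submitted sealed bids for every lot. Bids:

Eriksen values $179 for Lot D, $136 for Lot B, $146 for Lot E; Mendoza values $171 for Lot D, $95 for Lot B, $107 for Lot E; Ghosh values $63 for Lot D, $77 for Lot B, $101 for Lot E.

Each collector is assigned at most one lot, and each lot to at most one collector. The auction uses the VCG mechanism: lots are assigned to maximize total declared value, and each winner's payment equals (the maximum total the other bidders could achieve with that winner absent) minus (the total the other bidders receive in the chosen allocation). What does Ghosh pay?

Efficient allocation: Eriksen→Lot B ($136), Mendoza→Lot D ($171), Ghosh→Lot E ($101); total welfare W = $408.
Ghosh receives Lot E at value $101, so the others get W − 101 = $307.
Without Ghosh: best allocation of the remaining 2 bidders over all 3 lots is Eriksen→Lot E ($146), Mendoza→Lot D ($171), total $317.
VCG payment = (others' best without Ghosh) − (others' welfare with Ghosh) = 317 − 307 = $10.

Ghosh pays $10.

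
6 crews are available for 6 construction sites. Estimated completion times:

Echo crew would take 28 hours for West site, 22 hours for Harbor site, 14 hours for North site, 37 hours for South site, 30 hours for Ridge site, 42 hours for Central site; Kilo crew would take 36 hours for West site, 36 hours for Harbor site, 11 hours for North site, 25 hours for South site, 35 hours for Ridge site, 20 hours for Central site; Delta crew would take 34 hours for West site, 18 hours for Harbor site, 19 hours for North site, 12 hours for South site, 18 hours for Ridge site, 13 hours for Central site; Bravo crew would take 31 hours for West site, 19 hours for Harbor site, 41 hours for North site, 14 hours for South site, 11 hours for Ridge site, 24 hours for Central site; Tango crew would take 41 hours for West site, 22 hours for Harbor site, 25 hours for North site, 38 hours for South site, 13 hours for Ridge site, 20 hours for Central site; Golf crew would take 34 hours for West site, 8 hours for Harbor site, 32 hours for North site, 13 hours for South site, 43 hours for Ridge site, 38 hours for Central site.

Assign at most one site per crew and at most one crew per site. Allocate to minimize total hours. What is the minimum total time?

Minimum total: 87 hours

This is a one-to-one assignment (minimum-cost bipartite matching).
Optimal: Echo crew→West site (28 hours), Kilo crew→North site (11 hours), Delta crew→Central site (13 hours), Bravo crew→South site (14 hours), Tango crew→Ridge site (13 hours), Golf crew→Harbor site (8 hours) — total 28+11+13+14+13+8 = 87 hours.
Row-greedy (each crew in turn takes its cheapest remaining site) gives 113 hours, worse by 26.
Every other assignment is strictly worse.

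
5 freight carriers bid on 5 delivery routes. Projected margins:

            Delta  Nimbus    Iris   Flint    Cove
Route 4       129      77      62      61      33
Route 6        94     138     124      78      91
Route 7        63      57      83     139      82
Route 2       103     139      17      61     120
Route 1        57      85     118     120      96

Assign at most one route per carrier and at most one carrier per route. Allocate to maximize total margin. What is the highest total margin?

Optimal: Delta→Route 4 ($129k), Nimbus→Route 6 ($138k), Iris→Route 1 ($118k), Flint→Route 7 ($139k), Cove→Route 2 ($120k) — total 129+138+118+139+120 = $644k.
Row-greedy (each carrier in turn takes its best remaining route) gives $627k, worse by 17.
Next-best assignment: Delta→Route 4, Nimbus→Route 2, Iris→Route 6, Flint→Route 7, Cove→Route 1 = $627k.
No other one-to-one assignment exceeds $644k.

Maximum total: $644k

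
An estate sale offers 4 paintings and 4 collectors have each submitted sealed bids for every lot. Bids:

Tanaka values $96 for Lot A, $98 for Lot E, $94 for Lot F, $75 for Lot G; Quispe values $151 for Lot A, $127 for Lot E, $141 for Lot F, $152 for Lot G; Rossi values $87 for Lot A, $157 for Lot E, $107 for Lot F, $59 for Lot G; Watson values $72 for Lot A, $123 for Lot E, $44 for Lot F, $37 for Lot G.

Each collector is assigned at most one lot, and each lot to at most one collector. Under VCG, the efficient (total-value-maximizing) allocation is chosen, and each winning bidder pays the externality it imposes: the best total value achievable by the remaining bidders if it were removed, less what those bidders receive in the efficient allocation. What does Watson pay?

Watson pays $50.

Efficient allocation: Tanaka→Lot A ($96), Quispe→Lot G ($152), Rossi→Lot F ($107), Watson→Lot E ($123); total welfare W = $478.
Watson receives Lot E at value $123, so the others get W − 123 = $355.
Without Watson: best allocation of the remaining 3 bidders over all 4 lots is Tanaka→Lot A ($96), Quispe→Lot G ($152), Rossi→Lot E ($157), total $405.
VCG payment = (others' best without Watson) − (others' welfare with Watson) = 405 − 355 = $50.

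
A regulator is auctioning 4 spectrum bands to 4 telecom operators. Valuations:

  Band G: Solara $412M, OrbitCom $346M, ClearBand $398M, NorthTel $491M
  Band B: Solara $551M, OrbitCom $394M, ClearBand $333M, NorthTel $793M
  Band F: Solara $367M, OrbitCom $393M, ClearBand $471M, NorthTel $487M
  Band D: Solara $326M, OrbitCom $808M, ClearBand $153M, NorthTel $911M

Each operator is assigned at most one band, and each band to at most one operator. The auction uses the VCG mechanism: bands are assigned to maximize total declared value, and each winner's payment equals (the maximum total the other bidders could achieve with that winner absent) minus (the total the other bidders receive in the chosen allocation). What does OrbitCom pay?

OrbitCom pays $257M.

Efficient allocation: Solara→Band G ($412M), OrbitCom→Band D ($808M), ClearBand→Band F ($471M), NorthTel→Band B ($793M); total welfare W = $2484M.
OrbitCom receives Band D at value $808M, so the others get W − 808 = $1676M.
Without OrbitCom: best allocation of the remaining 3 bidders over all 4 bands is Solara→Band B ($551M), ClearBand→Band F ($471M), NorthTel→Band D ($911M), total $1933M.
VCG payment = (others' best without OrbitCom) − (others' welfare with OrbitCom) = 1933 − 1676 = $257M.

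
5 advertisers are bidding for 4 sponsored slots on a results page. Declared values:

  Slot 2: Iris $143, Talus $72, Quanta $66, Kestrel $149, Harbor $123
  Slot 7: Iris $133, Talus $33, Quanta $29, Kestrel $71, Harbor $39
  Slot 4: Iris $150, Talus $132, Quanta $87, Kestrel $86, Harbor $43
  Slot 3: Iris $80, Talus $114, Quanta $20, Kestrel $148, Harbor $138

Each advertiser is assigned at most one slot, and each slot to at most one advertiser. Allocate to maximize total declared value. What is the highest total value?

Max total: $552

Optimal: Kestrel→Slot 2 ($149), Iris→Slot 7 ($133), Talus→Slot 4 ($132), Harbor→Slot 3 ($138) — total 149+133+132+138 = $552.
Row-greedy (each advertiser in turn takes its best remaining slot) gives $401, worse by 151.
Swapping Kestrel↔Iris (Kestrel→Slot 7 $71, Iris→Slot 2 $143) loses 68.
Checked against all permutations: $552 is optimal.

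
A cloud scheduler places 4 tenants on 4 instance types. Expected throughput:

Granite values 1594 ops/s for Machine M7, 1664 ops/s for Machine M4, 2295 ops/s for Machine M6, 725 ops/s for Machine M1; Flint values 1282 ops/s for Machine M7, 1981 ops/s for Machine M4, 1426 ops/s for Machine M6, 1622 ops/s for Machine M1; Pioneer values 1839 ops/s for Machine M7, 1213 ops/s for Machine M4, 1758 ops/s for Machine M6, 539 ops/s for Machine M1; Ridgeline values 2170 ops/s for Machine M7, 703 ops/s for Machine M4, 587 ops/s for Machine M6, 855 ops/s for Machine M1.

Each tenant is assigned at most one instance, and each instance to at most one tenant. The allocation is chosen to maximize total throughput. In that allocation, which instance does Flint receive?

Flint receives Machine M1.

This is the linear assignment problem.
Optimal: Granite→Machine M6 (2295 ops/s), Flint→Machine M1 (1622 ops/s), Pioneer→Machine M4 (1213 ops/s), Ridgeline→Machine M7 (2170 ops/s) — total 2295+1622+1213+2170 = 7300 ops/s.
Flint's own top instance is Machine M4 (1981 ops/s), but forcing Flint→Machine M4 and reassigning the rest optimally gives only 6985 ops/s — worse by 315.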